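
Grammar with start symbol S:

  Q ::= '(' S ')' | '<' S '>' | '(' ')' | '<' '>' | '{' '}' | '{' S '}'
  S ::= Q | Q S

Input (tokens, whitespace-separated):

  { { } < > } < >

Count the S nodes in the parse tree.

[S [Q { [S [Q { }] [S [Q < >]]] }] [S [Q < >]]]

4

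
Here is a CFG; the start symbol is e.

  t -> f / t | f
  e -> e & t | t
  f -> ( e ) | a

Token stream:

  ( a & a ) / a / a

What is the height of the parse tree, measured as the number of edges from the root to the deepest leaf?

7

[e [t [f ( [e [e [t [f a]]] & [t [f a]]] )] / [t [f a] / [t [f a]]]]]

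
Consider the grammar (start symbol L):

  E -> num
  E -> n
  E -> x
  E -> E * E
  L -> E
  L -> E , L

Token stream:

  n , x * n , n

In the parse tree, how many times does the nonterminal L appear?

3

[L [E n] , [L [E [E x] * [E n]] , [L [E n]]]]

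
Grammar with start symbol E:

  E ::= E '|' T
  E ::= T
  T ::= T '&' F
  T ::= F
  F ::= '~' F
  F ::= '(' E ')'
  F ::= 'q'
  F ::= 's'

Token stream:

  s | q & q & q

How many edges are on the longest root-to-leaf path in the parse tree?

5

[E [E [T [F s]]] | [T [T [T [F q]] & [F q]] & [F q]]]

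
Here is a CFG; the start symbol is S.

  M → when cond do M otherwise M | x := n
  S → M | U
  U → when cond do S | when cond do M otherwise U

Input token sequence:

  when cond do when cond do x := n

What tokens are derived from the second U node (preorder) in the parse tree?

when cond do x := n

[S [U when cond do [S [U when cond do [S [M x := n]]]]]]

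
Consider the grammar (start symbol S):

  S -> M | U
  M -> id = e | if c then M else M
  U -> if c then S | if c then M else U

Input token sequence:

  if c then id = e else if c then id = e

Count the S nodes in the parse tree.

[S [U if c then [M id = e] else [U if c then [S [M id = e]]]]]

2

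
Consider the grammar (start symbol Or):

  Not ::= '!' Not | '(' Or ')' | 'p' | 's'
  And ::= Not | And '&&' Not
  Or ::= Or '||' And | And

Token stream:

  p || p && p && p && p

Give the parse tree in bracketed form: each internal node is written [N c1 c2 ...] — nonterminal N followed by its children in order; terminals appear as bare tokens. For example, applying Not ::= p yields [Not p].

[Or [Or [And [Not p]]] || [And [And [And [And [Not p]] && [Not p]] && [Not p]] && [Not p]]]

Or
Or || And
And || And
Not || And
p || And
p || And && Not
p || And && Not && Not
p || And && Not && Not && Not
p || Not && Not && Not && Not
p || p && Not && Not && Not
p || p && p && Not && Not
p || p && p && p && Not
p || p && p && p && p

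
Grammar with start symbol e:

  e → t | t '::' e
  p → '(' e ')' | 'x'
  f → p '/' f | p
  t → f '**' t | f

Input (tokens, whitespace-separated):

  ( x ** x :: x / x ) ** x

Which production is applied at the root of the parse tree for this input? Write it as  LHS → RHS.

[e [t [f [p ( [e [t [f [p x]] ** [t [f [p x]]]] :: [e [t [f [p x] / [f [p x]]]]]] )]] ** [t [f [p x]]]]]

e → t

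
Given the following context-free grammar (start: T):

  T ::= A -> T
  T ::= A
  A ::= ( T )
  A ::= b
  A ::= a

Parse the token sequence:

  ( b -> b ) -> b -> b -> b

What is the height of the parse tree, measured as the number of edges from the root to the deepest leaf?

[T [A ( [T [A b] -> [T [A b]]] )] -> [T [A b] -> [T [A b] -> [T [A b]]]]]

5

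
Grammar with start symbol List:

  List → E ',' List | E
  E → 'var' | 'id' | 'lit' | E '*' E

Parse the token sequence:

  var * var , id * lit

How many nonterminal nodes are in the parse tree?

8

[List [E [E var] * [E var]] , [List [E [E id] * [E lit]]]]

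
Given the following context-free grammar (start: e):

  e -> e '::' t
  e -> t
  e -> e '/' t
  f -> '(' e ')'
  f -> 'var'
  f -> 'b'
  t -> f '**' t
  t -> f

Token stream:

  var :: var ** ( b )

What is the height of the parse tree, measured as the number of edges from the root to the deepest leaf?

[e [e [t [f var]]] :: [t [f var] ** [t [f ( [e [t [f b]]] )]]]]

7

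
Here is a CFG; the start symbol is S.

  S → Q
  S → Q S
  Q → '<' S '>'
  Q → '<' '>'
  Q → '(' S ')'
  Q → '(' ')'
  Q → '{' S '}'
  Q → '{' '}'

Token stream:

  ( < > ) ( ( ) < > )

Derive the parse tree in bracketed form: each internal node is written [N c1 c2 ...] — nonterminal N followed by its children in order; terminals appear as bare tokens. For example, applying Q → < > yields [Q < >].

[S [Q ( [S [Q < >]] )] [S [Q ( [S [Q ( )] [S [Q < >]]] )]]]

S
Q S
( S ) S
( Q ) S
( < > ) S
( < > ) Q
( < > ) ( S )
( < > ) ( Q S )
( < > ) ( ( ) S )
( < > ) ( ( ) Q )
( < > ) ( ( ) < > )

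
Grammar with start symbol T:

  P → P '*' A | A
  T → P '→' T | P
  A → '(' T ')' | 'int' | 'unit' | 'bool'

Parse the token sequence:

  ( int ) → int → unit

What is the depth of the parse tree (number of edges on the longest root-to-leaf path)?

6

[T [P [A ( [T [P [A int]]] )]] → [T [P [A int]] → [T [P [A unit]]]]]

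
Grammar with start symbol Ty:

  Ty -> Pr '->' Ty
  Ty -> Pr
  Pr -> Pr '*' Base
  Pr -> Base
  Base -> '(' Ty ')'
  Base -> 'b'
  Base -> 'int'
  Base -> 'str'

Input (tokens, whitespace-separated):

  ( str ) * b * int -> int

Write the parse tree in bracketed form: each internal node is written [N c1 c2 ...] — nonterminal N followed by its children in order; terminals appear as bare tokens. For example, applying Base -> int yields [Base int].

Ty
Pr -> Ty
Pr * Base -> Ty
Pr * Base * Base -> Ty
Base * Base * Base -> Ty
( Ty ) * Base * Base -> Ty
( Pr ) * Base * Base -> Ty
( Base ) * Base * Base -> Ty
( str ) * Base * Base -> Ty
( str ) * b * Base -> Ty
( str ) * b * int -> Ty
( str ) * b * int -> Pr
( str ) * b * int -> Base
( str ) * b * int -> int

[Ty [Pr [Pr [Pr [Base ( [Ty [Pr [Base str]]] )]] * [Base b]] * [Base int]] -> [Ty [Pr [Base int]]]]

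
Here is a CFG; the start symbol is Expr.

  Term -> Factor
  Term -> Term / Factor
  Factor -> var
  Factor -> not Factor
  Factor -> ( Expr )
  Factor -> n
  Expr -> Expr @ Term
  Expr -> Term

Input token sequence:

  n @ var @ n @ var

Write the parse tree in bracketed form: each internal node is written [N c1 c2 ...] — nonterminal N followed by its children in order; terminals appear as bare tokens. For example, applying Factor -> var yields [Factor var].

Expr
Expr @ Term
Expr @ Term @ Term
Expr @ Term @ Term @ Term
Term @ Term @ Term @ Term
Factor @ Term @ Term @ Term
n @ Term @ Term @ Term
n @ Factor @ Term @ Term
n @ var @ Term @ Term
n @ var @ Factor @ Term
n @ var @ n @ Term
n @ var @ n @ Factor
n @ var @ n @ var

[Expr [Expr [Expr [Expr [Term [Factor n]]] @ [Term [Factor var]]] @ [Term [Factor n]]] @ [Term [Factor var]]]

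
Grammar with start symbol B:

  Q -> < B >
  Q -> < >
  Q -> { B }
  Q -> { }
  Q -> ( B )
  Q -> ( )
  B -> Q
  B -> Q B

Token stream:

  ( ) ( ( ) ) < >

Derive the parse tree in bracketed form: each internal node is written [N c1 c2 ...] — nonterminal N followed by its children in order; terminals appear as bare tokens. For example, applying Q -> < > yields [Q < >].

B
Q B
( ) B
( ) Q B
( ) ( B ) B
( ) ( Q ) B
( ) ( ( ) ) B
( ) ( ( ) ) Q
( ) ( ( ) ) < >

[B [Q ( )] [B [Q ( [B [Q ( )]] )] [B [Q < >]]]]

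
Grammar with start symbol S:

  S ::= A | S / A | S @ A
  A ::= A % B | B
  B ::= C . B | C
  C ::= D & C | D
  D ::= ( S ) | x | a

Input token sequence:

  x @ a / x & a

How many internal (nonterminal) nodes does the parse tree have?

17

[S [S [S [A [B [C [D x]]]]] @ [A [B [C [D a]]]]] / [A [B [C [D x] & [C [D a]]]]]]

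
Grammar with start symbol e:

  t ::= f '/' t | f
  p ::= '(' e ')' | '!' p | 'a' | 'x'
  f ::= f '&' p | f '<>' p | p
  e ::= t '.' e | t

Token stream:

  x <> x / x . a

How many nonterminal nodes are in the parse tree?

13

[e [t [f [f [p x]] <> [p x]] / [t [f [p x]]]] . [e [t [f [p a]]]]]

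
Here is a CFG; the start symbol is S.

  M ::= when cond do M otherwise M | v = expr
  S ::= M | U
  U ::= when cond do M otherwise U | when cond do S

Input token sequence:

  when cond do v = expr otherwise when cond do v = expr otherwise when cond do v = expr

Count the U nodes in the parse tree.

3

[S [U when cond do [M v = expr] otherwise [U when cond do [M v = expr] otherwise [U when cond do [S [M v = expr]]]]]]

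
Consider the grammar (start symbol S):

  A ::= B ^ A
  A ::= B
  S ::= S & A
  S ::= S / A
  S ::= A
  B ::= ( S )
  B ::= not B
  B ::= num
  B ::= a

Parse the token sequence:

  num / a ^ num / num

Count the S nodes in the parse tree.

[S [S [S [A [B num]]] / [A [B a] ^ [A [B num]]]] / [A [B num]]]

3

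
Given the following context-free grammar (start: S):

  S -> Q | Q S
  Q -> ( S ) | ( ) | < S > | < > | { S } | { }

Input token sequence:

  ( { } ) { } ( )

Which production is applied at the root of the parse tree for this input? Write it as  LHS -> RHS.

[S [Q ( [S [Q { }]] )] [S [Q { }] [S [Q ( )]]]]

S -> Q S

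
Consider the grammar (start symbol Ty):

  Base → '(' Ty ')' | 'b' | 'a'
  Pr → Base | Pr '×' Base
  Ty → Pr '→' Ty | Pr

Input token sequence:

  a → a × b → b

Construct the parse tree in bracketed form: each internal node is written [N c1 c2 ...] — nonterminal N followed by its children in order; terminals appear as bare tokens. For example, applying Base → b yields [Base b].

[Ty [Pr [Base a]] → [Ty [Pr [Pr [Base a]] × [Base b]] → [Ty [Pr [Base b]]]]]

Ty
Pr → Ty
Base → Ty
a → Ty
a → Pr → Ty
a → Pr × Base → Ty
a → Base × Base → Ty
a → a × Base → Ty
a → a × b → Ty
a → a × b → Pr
a → a × b → Base
a → a × b → b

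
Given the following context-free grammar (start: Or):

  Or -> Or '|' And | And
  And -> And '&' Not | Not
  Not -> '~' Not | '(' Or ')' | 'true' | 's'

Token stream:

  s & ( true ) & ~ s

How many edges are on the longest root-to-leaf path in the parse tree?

[Or [And [And [And [Not s]] & [Not ( [Or [And [Not true]]] )]] & [Not ~ [Not s]]]]

7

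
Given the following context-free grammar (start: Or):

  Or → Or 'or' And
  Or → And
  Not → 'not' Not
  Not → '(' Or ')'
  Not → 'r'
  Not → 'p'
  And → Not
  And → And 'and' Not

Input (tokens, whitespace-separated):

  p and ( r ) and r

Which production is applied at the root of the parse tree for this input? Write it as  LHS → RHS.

[Or [And [And [And [Not p]] and [Not ( [Or [And [Not r]]] )]] and [Not r]]]

Or → And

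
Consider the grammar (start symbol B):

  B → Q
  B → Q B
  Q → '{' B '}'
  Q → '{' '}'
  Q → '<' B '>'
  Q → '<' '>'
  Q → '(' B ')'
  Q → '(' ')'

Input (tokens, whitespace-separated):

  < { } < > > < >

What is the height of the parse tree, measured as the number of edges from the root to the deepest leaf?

[B [Q < [B [Q { }] [B [Q < >]]] >] [B [Q < >]]]

5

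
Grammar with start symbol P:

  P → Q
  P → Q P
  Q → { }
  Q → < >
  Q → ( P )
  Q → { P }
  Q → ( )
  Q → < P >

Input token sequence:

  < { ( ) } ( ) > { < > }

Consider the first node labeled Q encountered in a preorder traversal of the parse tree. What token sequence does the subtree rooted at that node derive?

[P [Q < [P [Q { [P [Q ( )]] }] [P [Q ( )]]] >] [P [Q { [P [Q < >]] }]]]

< { ( ) } ( ) >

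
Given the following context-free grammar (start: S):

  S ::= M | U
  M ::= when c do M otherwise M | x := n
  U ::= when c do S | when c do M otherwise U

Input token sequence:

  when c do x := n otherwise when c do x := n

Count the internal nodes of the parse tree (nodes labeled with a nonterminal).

[S [U when c do [M x := n] otherwise [U when c do [S [M x := n]]]]]

6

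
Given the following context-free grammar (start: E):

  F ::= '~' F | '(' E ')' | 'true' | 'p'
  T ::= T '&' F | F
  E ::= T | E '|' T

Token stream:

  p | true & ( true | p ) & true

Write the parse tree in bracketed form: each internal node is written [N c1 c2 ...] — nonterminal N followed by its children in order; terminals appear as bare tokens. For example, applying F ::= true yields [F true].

E
E | T
T | T
F | T
p | T
p | T & F
p | T & F & F
p | F & F & F
p | true & F & F
p | true & ( E ) & F
p | true & ( E | T ) & F
p | true & ( T | T ) & F
p | true & ( F | T ) & F
p | true & ( true | T ) & F
p | true & ( true | F ) & F
p | true & ( true | p ) & F
p | true & ( true | p ) & true

[E [E [T [F p]]] | [T [T [T [F true]] & [F ( [E [E [T [F true]]] | [T [F p]]] )]] & [F true]]]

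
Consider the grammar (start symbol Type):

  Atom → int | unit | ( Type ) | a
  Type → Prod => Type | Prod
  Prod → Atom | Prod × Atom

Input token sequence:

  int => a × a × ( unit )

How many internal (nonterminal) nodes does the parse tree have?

13

[Type [Prod [Atom int]] => [Type [Prod [Prod [Prod [Atom a]] × [Atom a]] × [Atom ( [Type [Prod [Atom unit]]] )]]]]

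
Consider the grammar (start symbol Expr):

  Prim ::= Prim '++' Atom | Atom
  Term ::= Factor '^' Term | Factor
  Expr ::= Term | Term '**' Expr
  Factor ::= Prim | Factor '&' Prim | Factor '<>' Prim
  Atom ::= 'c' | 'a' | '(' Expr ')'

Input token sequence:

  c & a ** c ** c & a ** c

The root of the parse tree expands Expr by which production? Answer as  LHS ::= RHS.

[Expr [Term [Factor [Factor [Prim [Atom c]]] & [Prim [Atom a]]]] ** [Expr [Term [Factor [Prim [Atom c]]]] ** [Expr [Term [Factor [Factor [Prim [Atom c]]] & [Prim [Atom a]]]] ** [Expr [Term [Factor [Prim [Atom c]]]]]]]]

Expr ::= Term '**' Expr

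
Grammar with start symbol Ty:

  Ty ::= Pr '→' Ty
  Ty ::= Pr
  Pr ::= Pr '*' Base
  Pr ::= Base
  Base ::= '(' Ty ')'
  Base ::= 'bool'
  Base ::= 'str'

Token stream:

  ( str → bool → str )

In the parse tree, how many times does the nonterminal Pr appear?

4

[Ty [Pr [Base ( [Ty [Pr [Base str]] → [Ty [Pr [Base bool]] → [Ty [Pr [Base str]]]]] )]]]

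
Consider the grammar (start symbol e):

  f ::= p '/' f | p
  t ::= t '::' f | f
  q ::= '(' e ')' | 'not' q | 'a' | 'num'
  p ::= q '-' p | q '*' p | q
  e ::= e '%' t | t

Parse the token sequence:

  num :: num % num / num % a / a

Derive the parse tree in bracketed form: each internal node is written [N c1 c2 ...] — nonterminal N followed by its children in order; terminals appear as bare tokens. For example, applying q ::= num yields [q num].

[e [e [e [t [t [f [p [q num]]]] :: [f [p [q num]]]]] % [t [f [p [q num]] / [f [p [q num]]]]]] % [t [f [p [q a]] / [f [p [q a]]]]]]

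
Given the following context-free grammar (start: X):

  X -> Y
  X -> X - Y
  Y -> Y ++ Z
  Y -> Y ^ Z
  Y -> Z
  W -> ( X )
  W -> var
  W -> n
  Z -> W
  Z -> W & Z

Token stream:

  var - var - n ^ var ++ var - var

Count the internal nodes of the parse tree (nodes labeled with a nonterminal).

22

[X [X [X [X [Y [Z [W var]]]] - [Y [Z [W var]]]] - [Y [Y [Y [Z [W n]]] ^ [Z [W var]]] ++ [Z [W var]]]] - [Y [Z [W var]]]]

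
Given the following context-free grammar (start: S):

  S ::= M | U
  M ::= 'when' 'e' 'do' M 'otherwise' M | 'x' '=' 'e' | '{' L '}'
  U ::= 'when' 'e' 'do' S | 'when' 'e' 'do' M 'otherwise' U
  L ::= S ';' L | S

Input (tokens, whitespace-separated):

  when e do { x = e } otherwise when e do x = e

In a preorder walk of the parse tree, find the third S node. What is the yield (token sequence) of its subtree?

x = e

[S [U when e do [M { [L [S [M x = e]]] }] otherwise [U when e do [S [M x = e]]]]]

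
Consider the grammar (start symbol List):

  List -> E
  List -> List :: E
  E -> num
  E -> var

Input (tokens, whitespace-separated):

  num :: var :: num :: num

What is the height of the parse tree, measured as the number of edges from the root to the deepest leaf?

5

[List [List [List [List [E num]] :: [E var]] :: [E num]] :: [E num]]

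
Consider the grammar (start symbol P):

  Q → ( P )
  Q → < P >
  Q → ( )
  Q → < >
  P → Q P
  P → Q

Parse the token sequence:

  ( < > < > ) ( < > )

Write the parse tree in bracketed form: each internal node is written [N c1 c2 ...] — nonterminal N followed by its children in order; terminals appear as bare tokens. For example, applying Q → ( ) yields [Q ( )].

P
Q P
( P ) P
( Q P ) P
( < > P ) P
( < > Q ) P
( < > < > ) P
( < > < > ) Q
( < > < > ) ( P )
( < > < > ) ( Q )
( < > < > ) ( < > )

[P [Q ( [P [Q < >] [P [Q < >]]] )] [P [Q ( [P [Q < >]] )]]]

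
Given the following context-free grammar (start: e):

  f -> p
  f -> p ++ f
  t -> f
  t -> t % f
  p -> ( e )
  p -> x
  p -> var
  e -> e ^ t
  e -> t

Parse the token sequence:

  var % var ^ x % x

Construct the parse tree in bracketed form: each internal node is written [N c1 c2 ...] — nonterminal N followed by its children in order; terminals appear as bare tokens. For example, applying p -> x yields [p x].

e
e ^ t
t ^ t
t % f ^ t
f % f ^ t
p % f ^ t
var % f ^ t
var % p ^ t
var % var ^ t
var % var ^ t % f
var % var ^ f % f
var % var ^ p % f
var % var ^ x % f
var % var ^ x % p
var % var ^ x % x

[e [e [t [t [f [p var]]] % [f [p var]]]] ^ [t [t [f [p x]]] % [f [p x]]]]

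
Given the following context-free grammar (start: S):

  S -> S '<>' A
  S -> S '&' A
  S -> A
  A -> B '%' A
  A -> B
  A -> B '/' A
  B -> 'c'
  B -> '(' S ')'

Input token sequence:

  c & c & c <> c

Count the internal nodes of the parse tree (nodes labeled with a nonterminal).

12

[S [S [S [S [A [B c]]] & [A [B c]]] & [A [B c]]] <> [A [B c]]]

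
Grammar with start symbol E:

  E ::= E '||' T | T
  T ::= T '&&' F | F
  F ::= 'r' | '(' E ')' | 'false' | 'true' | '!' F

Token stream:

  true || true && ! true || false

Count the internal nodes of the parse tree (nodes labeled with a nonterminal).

12

[E [E [E [T [F true]]] || [T [T [F true]] && [F ! [F true]]]] || [T [F false]]]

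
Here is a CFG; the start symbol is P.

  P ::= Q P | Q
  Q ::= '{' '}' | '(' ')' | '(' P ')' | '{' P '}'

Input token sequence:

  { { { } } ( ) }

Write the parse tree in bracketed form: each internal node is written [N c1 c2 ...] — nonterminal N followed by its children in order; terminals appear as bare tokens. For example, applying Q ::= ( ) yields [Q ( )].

[P [Q { [P [Q { [P [Q { }]] }] [P [Q ( )]]] }]]

P
Q
{ P }
{ Q P }
{ { P } P }
{ { Q } P }
{ { { } } P }
{ { { } } Q }
{ { { } } ( ) }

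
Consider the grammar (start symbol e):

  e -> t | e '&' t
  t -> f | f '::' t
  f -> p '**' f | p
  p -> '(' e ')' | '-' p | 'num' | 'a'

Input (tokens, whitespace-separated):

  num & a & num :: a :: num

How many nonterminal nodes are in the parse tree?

[e [e [e [t [f [p num]]]] & [t [f [p a]]]] & [t [f [p num]] :: [t [f [p a]] :: [t [f [p num]]]]]]

18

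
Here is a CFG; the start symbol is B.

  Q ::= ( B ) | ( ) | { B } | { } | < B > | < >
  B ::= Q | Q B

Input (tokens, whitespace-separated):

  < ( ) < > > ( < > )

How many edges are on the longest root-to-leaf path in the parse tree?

5

[B [Q < [B [Q ( )] [B [Q < >]]] >] [B [Q ( [B [Q < >]] )]]]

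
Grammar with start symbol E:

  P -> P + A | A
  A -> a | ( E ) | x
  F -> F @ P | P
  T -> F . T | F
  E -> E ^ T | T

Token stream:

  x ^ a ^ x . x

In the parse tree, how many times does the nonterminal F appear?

[E [E [E [T [F [P [A x]]]]] ^ [T [F [P [A a]]]]] ^ [T [F [P [A x]]] . [T [F [P [A x]]]]]]

4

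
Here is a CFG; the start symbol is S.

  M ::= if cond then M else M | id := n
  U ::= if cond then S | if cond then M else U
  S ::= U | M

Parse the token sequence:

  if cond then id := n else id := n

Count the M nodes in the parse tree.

3

[S [M if cond then [M id := n] else [M id := n]]]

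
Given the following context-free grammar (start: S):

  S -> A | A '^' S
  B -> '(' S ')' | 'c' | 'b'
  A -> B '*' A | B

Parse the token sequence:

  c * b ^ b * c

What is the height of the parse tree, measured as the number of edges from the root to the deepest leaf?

[S [A [B c] * [A [B b]]] ^ [S [A [B b] * [A [B c]]]]]

5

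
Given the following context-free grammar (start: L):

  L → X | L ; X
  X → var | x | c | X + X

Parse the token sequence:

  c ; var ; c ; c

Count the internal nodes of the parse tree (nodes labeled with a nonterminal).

[L [L [L [L [X c]] ; [X var]] ; [X c]] ; [X c]]

8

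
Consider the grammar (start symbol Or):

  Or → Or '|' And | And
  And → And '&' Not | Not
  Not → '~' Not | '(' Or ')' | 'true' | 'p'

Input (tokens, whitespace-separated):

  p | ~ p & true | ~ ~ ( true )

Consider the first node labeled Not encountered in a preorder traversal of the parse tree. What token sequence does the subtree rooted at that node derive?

[Or [Or [Or [And [Not p]]] | [And [And [Not ~ [Not p]]] & [Not true]]] | [And [Not ~ [Not ~ [Not ( [Or [And [Not true]]] )]]]]]

p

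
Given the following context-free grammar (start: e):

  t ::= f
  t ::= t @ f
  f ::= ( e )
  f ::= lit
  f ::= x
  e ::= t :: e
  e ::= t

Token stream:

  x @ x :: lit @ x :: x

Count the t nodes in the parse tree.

[e [t [t [f x]] @ [f x]] :: [e [t [t [f lit]] @ [f x]] :: [e [t [f x]]]]]

5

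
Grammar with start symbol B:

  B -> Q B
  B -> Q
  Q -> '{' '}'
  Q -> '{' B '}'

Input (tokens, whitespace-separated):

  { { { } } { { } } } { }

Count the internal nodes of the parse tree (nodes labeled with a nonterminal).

12

[B [Q { [B [Q { [B [Q { }]] }] [B [Q { [B [Q { }]] }]]] }] [B [Q { }]]]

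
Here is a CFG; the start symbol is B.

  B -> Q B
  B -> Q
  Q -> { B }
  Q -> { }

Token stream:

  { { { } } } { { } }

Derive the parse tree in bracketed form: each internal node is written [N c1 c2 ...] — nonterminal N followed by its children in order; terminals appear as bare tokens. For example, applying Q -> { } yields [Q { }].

[B [Q { [B [Q { [B [Q { }]] }]] }] [B [Q { [B [Q { }]] }]]]

B
Q B
{ B } B
{ Q } B
{ { B } } B
{ { Q } } B
{ { { } } } B
{ { { } } } Q
{ { { } } } { B }
{ { { } } } { Q }
{ { { } } } { { } }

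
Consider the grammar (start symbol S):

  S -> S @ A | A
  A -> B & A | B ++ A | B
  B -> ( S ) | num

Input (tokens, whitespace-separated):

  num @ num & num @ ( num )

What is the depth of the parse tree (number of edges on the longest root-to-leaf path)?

[S [S [S [A [B num]]] @ [A [B num] & [A [B num]]]] @ [A [B ( [S [A [B num]]] )]]]

6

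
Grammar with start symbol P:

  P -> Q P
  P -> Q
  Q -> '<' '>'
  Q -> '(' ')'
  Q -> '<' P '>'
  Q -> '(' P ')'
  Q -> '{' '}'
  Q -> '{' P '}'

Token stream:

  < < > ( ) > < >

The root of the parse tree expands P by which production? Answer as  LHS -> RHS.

[P [Q < [P [Q < >] [P [Q ( )]]] >] [P [Q < >]]]

P -> Q P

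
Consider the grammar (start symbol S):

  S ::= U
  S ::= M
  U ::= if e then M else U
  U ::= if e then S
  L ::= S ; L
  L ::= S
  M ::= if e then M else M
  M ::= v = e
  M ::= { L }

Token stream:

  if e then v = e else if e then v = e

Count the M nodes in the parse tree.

2

[S [U if e then [M v = e] else [U if e then [S [M v = e]]]]]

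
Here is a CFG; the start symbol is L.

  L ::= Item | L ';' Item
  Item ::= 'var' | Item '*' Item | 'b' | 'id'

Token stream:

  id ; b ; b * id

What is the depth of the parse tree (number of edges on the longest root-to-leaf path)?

4

[L [L [L [Item id]] ; [Item b]] ; [Item [Item b] * [Item id]]]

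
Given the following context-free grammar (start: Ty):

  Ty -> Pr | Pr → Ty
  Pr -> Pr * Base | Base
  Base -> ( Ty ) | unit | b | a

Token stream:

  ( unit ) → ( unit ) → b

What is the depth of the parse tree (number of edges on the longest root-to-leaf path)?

[Ty [Pr [Base ( [Ty [Pr [Base unit]]] )]] → [Ty [Pr [Base ( [Ty [Pr [Base unit]]] )]] → [Ty [Pr [Base b]]]]]

7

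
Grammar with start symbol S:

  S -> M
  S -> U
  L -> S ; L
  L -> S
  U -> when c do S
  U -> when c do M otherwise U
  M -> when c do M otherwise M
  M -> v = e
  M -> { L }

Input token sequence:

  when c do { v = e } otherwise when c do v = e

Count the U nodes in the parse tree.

[S [U when c do [M { [L [S [M v = e]]] }] otherwise [U when c do [S [M v = e]]]]]

2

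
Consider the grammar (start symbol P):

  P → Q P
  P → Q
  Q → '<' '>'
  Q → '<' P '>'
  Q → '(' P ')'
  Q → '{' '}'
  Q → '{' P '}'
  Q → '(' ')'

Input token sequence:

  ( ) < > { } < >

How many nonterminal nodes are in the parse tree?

[P [Q ( )] [P [Q < >] [P [Q { }] [P [Q < >]]]]]

8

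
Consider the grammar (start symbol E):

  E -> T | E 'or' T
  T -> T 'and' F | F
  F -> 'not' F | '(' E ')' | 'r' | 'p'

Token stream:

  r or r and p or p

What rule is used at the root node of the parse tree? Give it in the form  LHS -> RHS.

E -> E 'or' T

[E [E [E [T [F r]]] or [T [T [F r]] and [F p]]] or [T [F p]]]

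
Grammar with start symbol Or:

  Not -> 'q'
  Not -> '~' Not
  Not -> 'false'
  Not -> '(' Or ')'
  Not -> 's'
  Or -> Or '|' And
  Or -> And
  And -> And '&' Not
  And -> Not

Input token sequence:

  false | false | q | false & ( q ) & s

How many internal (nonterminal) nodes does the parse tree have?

[Or [Or [Or [Or [And [Not false]]] | [And [Not false]]] | [And [Not q]]] | [And [And [And [Not false]] & [Not ( [Or [And [Not q]]] )]] & [Not s]]]

19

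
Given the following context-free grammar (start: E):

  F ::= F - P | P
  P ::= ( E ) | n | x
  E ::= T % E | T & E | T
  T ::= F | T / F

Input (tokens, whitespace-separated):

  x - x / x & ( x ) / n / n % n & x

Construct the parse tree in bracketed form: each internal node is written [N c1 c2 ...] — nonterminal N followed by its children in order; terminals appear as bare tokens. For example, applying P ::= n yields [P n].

[E [T [T [F [F [P x]] - [P x]]] / [F [P x]]] & [E [T [T [T [F [P ( [E [T [F [P x]]]] )]]] / [F [P n]]] / [F [P n]]] % [E [T [F [P n]]] & [E [T [F [P x]]]]]]]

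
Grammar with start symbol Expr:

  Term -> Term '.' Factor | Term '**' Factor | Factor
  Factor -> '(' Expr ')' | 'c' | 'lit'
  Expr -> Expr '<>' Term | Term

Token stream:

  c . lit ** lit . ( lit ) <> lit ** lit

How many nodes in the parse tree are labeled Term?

[Expr [Expr [Term [Term [Term [Term [Factor c]] . [Factor lit]] ** [Factor lit]] . [Factor ( [Expr [Term [Factor lit]]] )]]] <> [Term [Term [Factor lit]] ** [Factor lit]]]

7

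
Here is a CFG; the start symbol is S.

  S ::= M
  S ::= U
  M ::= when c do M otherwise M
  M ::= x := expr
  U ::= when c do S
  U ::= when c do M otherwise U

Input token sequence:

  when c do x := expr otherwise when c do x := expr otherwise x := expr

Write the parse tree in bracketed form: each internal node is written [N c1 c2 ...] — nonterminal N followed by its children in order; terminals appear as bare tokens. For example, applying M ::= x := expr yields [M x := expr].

[S [M when c do [M x := expr] otherwise [M when c do [M x := expr] otherwise [M x := expr]]]]

S
M
when c do M otherwise M
when c do x := expr otherwise M
when c do x := expr otherwise when c do M otherwise M
when c do x := expr otherwise when c do x := expr otherwise M
when c do x := expr otherwise when c do x := expr otherwise x := expr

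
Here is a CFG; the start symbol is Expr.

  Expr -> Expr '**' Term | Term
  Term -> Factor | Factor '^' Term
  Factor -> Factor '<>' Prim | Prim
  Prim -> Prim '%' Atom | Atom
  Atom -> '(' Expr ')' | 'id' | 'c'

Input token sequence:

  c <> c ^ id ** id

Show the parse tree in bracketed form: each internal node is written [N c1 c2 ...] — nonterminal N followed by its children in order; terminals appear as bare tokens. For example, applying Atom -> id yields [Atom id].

Expr
Expr ** Term
Term ** Term
Factor ^ Term ** Term
Factor <> Prim ^ Term ** Term
Prim <> Prim ^ Term ** Term
Atom <> Prim ^ Term ** Term
c <> Prim ^ Term ** Term
c <> Atom ^ Term ** Term
c <> c ^ Term ** Term
c <> c ^ Factor ** Term
c <> c ^ Prim ** Term
c <> c ^ Atom ** Term
c <> c ^ id ** Term
c <> c ^ id ** Factor
c <> c ^ id ** Prim
c <> c ^ id ** Atom
c <> c ^ id ** id

[Expr [Expr [Term [Factor [Factor [Prim [Atom c]]] <> [Prim [Atom c]]] ^ [Term [Factor [Prim [Atom id]]]]]] ** [Term [Factor [Prim [Atom id]]]]]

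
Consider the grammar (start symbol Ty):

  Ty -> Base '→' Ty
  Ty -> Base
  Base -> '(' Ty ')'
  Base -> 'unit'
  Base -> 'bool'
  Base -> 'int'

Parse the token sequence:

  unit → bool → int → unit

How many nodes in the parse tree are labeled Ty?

4

[Ty [Base unit] → [Ty [Base bool] → [Ty [Base int] → [Ty [Base unit]]]]]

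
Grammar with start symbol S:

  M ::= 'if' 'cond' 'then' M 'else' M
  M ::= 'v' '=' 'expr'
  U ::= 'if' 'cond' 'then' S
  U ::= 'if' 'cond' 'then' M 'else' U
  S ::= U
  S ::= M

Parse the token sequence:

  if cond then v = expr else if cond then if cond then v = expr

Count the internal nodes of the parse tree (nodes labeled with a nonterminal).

8

[S [U if cond then [M v = expr] else [U if cond then [S [U if cond then [S [M v = expr]]]]]]]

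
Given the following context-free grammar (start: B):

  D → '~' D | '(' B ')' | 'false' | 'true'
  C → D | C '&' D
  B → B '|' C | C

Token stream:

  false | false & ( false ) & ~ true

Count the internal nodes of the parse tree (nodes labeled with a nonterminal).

[B [B [C [D false]]] | [C [C [C [D false]] & [D ( [B [C [D false]]] )]] & [D ~ [D true]]]]

14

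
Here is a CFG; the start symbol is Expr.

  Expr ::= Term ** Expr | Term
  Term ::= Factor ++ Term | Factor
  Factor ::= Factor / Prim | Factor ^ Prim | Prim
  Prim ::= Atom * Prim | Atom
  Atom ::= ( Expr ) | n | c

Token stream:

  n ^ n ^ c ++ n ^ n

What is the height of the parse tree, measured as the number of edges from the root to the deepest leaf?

7

[Expr [Term [Factor [Factor [Factor [Prim [Atom n]]] ^ [Prim [Atom n]]] ^ [Prim [Atom c]]] ++ [Term [Factor [Factor [Prim [Atom n]]] ^ [Prim [Atom n]]]]]]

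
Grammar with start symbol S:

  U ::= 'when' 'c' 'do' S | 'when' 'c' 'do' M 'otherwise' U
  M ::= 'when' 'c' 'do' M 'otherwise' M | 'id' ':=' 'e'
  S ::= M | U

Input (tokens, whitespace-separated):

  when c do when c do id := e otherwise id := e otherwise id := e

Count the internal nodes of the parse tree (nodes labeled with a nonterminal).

6

[S [M when c do [M when c do [M id := e] otherwise [M id := e]] otherwise [M id := e]]]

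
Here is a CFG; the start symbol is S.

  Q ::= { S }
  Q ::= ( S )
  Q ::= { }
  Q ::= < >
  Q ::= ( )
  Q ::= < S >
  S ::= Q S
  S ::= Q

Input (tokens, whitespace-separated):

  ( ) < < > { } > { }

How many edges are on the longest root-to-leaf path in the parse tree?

[S [Q ( )] [S [Q < [S [Q < >] [S [Q { }]]] >] [S [Q { }]]]]

6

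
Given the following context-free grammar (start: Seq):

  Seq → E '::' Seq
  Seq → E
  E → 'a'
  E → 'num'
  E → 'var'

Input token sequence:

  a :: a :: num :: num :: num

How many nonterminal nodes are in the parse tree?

10

[Seq [E a] :: [Seq [E a] :: [Seq [E num] :: [Seq [E num] :: [Seq [E num]]]]]]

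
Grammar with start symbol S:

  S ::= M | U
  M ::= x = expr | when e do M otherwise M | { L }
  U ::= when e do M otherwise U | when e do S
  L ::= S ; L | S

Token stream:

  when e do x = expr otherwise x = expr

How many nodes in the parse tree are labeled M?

3

[S [M when e do [M x = expr] otherwise [M x = expr]]]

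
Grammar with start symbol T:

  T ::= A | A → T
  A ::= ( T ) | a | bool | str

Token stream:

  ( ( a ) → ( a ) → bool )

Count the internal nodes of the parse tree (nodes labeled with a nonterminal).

12

[T [A ( [T [A ( [T [A a]] )] → [T [A ( [T [A a]] )] → [T [A bool]]]] )]]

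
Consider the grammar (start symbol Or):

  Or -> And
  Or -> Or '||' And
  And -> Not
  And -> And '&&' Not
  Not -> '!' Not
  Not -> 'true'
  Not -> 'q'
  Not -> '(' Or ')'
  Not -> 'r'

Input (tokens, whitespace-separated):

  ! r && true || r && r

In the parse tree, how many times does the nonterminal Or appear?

2

[Or [Or [And [And [Not ! [Not r]]] && [Not true]]] || [And [And [Not r]] && [Not r]]]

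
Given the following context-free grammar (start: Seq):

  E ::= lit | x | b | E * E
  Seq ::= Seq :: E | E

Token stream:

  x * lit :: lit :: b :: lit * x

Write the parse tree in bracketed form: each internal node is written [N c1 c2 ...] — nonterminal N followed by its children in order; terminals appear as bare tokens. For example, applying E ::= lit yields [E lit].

Seq
Seq :: E
Seq :: E :: E
Seq :: E :: E :: E
E :: E :: E :: E
E * E :: E :: E :: E
x * E :: E :: E :: E
x * lit :: E :: E :: E
x * lit :: lit :: E :: E
x * lit :: lit :: b :: E
x * lit :: lit :: b :: E * E
x * lit :: lit :: b :: lit * E
x * lit :: lit :: b :: lit * x

[Seq [Seq [Seq [Seq [E [E x] * [E lit]]] :: [E lit]] :: [E b]] :: [E [E lit] * [E x]]]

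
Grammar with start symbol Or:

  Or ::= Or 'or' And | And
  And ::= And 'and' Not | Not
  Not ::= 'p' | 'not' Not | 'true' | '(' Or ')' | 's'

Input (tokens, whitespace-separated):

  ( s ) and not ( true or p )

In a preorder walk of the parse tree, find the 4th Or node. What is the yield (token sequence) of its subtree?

[Or [And [And [Not ( [Or [And [Not s]]] )]] and [Not not [Not ( [Or [Or [And [Not true]]] or [And [Not p]]] )]]]]

true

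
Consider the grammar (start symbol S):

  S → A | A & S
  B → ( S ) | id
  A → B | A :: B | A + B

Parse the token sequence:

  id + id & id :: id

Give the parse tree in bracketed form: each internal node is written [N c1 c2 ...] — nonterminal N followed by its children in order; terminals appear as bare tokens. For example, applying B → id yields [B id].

[S [A [A [B id]] + [B id]] & [S [A [A [B id]] :: [B id]]]]

S
A & S
A + B & S
B + B & S
id + B & S
id + id & S
id + id & A
id + id & A :: B
id + id & B :: B
id + id & id :: B
id + id & id :: id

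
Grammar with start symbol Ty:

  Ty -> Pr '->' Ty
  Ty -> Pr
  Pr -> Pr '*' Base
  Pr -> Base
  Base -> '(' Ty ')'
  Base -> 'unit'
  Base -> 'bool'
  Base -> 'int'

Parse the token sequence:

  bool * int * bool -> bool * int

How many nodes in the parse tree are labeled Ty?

[Ty [Pr [Pr [Pr [Base bool]] * [Base int]] * [Base bool]] -> [Ty [Pr [Pr [Base bool]] * [Base int]]]]

2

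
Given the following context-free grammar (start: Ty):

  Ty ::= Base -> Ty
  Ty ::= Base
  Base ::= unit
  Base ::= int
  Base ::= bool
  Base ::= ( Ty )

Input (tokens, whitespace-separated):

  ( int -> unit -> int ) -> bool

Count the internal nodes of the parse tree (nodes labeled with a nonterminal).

[Ty [Base ( [Ty [Base int] -> [Ty [Base unit] -> [Ty [Base int]]]] )] -> [Ty [Base bool]]]

10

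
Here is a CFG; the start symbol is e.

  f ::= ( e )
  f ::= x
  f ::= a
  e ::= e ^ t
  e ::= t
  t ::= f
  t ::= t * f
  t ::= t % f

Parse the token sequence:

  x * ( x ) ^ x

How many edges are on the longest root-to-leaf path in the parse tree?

7

[e [e [t [t [f x]] * [f ( [e [t [f x]]] )]]] ^ [t [f x]]]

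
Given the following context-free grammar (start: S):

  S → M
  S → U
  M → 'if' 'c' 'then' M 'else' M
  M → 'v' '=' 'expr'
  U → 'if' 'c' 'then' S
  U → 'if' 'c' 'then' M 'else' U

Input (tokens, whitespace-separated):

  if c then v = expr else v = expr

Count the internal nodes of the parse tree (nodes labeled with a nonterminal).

[S [M if c then [M v = expr] else [M v = expr]]]

4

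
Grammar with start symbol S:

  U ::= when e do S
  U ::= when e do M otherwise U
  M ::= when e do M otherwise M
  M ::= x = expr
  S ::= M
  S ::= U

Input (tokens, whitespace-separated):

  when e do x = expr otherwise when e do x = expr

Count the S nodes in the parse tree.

2

[S [U when e do [M x = expr] otherwise [U when e do [S [M x = expr]]]]]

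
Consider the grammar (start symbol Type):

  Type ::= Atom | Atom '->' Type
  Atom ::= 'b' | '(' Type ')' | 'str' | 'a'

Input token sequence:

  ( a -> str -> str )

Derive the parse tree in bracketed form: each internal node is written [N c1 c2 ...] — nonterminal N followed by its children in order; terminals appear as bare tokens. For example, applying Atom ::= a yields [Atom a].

Type
Atom
( Type )
( Atom -> Type )
( a -> Type )
( a -> Atom -> Type )
( a -> str -> Type )
( a -> str -> Atom )
( a -> str -> str )

[Type [Atom ( [Type [Atom a] -> [Type [Atom str] -> [Type [Atom str]]]] )]]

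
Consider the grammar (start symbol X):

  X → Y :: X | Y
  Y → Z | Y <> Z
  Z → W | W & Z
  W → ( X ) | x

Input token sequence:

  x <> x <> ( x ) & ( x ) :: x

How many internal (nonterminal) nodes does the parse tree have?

24

[X [Y [Y [Y [Z [W x]]] <> [Z [W x]]] <> [Z [W ( [X [Y [Z [W x]]]] )] & [Z [W ( [X [Y [Z [W x]]]] )]]]] :: [X [Y [Z [W x]]]]]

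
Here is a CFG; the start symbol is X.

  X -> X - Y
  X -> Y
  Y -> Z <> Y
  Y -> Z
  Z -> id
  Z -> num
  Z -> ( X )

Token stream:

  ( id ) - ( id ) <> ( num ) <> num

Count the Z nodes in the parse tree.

7

[X [X [Y [Z ( [X [Y [Z id]]] )]]] - [Y [Z ( [X [Y [Z id]]] )] <> [Y [Z ( [X [Y [Z num]]] )] <> [Y [Z num]]]]]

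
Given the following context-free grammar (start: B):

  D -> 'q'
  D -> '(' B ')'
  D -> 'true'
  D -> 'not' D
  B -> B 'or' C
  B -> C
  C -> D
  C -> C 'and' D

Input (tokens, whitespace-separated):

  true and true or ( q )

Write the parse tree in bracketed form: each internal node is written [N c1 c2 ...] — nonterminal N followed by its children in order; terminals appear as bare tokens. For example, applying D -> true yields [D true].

[B [B [C [C [D true]] and [D true]]] or [C [D ( [B [C [D q]]] )]]]

B
B or C
C or C
C and D or C
D and D or C
true and D or C
true and true or C
true and true or D
true and true or ( B )
true and true or ( C )
true and true or ( D )
true and true or ( q )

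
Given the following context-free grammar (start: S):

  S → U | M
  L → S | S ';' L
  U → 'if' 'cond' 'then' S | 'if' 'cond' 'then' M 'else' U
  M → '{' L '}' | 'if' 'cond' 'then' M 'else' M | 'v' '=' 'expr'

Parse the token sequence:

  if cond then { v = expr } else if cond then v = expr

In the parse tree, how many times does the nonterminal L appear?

[S [U if cond then [M { [L [S [M v = expr]]] }] else [U if cond then [S [M v = expr]]]]]

1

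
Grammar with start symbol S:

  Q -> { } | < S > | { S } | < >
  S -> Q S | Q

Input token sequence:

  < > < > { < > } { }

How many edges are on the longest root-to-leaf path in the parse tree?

6

[S [Q < >] [S [Q < >] [S [Q { [S [Q < >]] }] [S [Q { }]]]]]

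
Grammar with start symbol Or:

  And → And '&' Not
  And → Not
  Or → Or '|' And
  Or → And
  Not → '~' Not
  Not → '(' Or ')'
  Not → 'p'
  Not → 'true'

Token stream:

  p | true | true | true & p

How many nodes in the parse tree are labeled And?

[Or [Or [Or [Or [And [Not p]]] | [And [Not true]]] | [And [Not true]]] | [And [And [Not true]] & [Not p]]]

5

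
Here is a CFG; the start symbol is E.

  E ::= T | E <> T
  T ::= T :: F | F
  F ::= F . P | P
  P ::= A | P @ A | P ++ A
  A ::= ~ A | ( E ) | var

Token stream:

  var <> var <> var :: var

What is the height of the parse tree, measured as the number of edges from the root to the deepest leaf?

7

[E [E [E [T [F [P [A var]]]]] <> [T [F [P [A var]]]]] <> [T [T [F [P [A var]]]] :: [F [P [A var]]]]]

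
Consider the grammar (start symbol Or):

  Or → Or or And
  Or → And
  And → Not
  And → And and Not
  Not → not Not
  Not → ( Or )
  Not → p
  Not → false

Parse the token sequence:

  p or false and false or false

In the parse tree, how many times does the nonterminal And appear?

4

[Or [Or [Or [And [Not p]]] or [And [And [Not false]] and [Not false]]] or [And [Not false]]]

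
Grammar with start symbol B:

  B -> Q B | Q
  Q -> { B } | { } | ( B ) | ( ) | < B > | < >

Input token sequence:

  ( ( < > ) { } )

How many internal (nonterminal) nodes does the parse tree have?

8

[B [Q ( [B [Q ( [B [Q < >]] )] [B [Q { }]]] )]]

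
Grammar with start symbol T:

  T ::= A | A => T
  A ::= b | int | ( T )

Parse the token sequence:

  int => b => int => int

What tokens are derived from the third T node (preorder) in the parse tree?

[T [A int] => [T [A b] => [T [A int] => [T [A int]]]]]

int => int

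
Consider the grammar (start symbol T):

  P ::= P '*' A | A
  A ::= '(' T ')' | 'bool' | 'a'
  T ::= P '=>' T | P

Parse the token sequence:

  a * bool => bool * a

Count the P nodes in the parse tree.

4

[T [P [P [A a]] * [A bool]] => [T [P [P [A bool]] * [A a]]]]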